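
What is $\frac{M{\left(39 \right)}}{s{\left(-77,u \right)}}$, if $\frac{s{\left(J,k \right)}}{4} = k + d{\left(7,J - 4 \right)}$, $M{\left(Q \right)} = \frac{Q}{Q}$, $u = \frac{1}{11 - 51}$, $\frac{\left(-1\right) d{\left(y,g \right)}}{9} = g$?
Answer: $\frac{10}{29159} \approx 0.00034295$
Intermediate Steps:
$d{\left(y,g \right)} = - 9 g$
$u = - \frac{1}{40}$ ($u = \frac{1}{-40} = - \frac{1}{40} \approx -0.025$)
$M{\left(Q \right)} = 1$
$s{\left(J,k \right)} = 144 - 36 J + 4 k$ ($s{\left(J,k \right)} = 4 \left(k - 9 \left(J - 4\right)\right) = 4 \left(k - 9 \left(-4 + J\right)\right) = 4 \left(k - \left(-36 + 9 J\right)\right) = 4 \left(36 + k - 9 J\right) = 144 - 36 J + 4 k$)
$\frac{M{\left(39 \right)}}{s{\left(-77,u \right)}} = 1 \frac{1}{144 - -2772 + 4 \left(- \frac{1}{40}\right)} = 1 \frac{1}{144 + 2772 - \frac{1}{10}} = 1 \frac{1}{\frac{29159}{10}} = 1 \cdot \frac{10}{29159} = \frac{10}{29159}$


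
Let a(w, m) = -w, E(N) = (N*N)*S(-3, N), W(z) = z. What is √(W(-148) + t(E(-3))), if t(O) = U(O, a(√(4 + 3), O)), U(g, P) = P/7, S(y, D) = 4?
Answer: √(-7252 - 7*√7)/7 ≈ 12.181*I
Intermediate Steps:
E(N) = 4*N² (E(N) = (N*N)*4 = N²*4 = 4*N²)
U(g, P) = P/7 (U(g, P) = P*(⅐) = P/7)
t(O) = -√7/7 (t(O) = (-√(4 + 3))/7 = (-√7)/7 = -√7/7)
√(W(-148) + t(E(-3))) = √(-148 - √7/7)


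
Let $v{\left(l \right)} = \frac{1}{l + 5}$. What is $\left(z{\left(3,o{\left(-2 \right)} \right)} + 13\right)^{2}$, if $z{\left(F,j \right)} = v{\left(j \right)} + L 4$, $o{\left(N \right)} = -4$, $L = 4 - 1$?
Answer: $676$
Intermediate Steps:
$L = 3$ ($L = 4 - 1 = 3$)
$v{\left(l \right)} = \frac{1}{5 + l}$
$z{\left(F,j \right)} = 12 + \frac{1}{5 + j}$ ($z{\left(F,j \right)} = \frac{1}{5 + j} + 3 \cdot 4 = \frac{1}{5 + j} + 12 = 12 + \frac{1}{5 + j}$)
$\left(z{\left(3,o{\left(-2 \right)} \right)} + 13\right)^{2} = \left(\frac{61 + 12 \left(-4\right)}{5 - 4} + 13\right)^{2} = \left(\frac{61 - 48}{1} + 13\right)^{2} = \left(1 \cdot 13 + 13\right)^{2} = \left(13 + 13\right)^{2} = 26^{2} = 676$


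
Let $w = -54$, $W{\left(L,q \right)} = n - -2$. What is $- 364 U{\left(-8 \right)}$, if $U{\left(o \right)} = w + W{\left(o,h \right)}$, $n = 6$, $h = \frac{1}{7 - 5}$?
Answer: $16744$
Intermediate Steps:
$h = \frac{1}{2} \approx 0.5$
$W{\left(L,q \right)} = 8$ ($W{\left(L,q \right)} = 6 - -2 = 6 + 2 = 8$)
$U{\left(o \right)} = -46$ ($U{\left(o \right)} = -54 + 8 = -46$)
$- 364 U{\left(-8 \right)} = \left(-364\right) \left(-46\right) = 16744$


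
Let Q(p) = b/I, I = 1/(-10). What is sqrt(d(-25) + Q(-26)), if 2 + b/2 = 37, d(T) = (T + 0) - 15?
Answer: 2*I*sqrt(185) ≈ 27.203*I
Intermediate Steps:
d(T) = -15 + T (d(T) = T - 15 = -15 + T)
I = -1/10 ≈ -0.10000
b = 70 (b = -4 + 2*37 = -4 + 74 = 70)
Q(p) = -700 (Q(p) = 70/(-1/10) = 70*(-10) = -700)
sqrt(d(-25) + Q(-26)) = sqrt((-15 - 25) - 700) = sqrt(-40 - 700) = sqrt(-740) = 2*I*sqrt(185)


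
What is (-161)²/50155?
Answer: 3703/7165 ≈ 0.51682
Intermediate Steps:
(-161)²/50155 = 25921*(1/50155) = 3703/7165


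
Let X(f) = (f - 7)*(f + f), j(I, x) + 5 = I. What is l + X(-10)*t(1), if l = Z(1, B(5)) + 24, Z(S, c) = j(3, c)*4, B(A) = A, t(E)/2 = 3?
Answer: 2056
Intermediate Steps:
t(E) = 6 (t(E) = 2*3 = 6)
j(I, x) = -5 + I
X(f) = 2*f*(-7 + f) (X(f) = (-7 + f)*(2*f) = 2*f*(-7 + f))
Z(S, c) = -8 (Z(S, c) = (-5 + 3)*4 = -2*4 = -8)
l = 16 (l = -8 + 24 = 16)
l + X(-10)*t(1) = 16 + (2*(-10)*(-7 - 10))*6 = 16 + (2*(-10)*(-17))*6 = 16 + 340*6 = 16 + 2040 = 2056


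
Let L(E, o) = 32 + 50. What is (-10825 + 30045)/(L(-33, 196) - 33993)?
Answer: -19220/33911 ≈ -0.56678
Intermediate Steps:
L(E, o) = 82
(-10825 + 30045)/(L(-33, 196) - 33993) = (-10825 + 30045)/(82 - 33993) = 19220/(-33911) = 19220*(-1/33911) = -19220/33911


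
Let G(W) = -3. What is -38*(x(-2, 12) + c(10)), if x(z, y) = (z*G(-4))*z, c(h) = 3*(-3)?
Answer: 798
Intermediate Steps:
c(h) = -9
x(z, y) = -3*z² (x(z, y) = (z*(-3))*z = (-3*z)*z = -3*z²)
-38*(x(-2, 12) + c(10)) = -38*(-3*(-2)² - 9) = -38*(-3*4 - 9) = -38*(-12 - 9) = -38*(-21) = 798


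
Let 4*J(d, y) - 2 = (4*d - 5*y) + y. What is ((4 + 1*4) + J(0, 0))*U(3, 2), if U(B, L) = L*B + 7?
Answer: 221/2 ≈ 110.50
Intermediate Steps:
U(B, L) = 7 + B*L (U(B, L) = B*L + 7 = 7 + B*L)
J(d, y) = 1/2 + d - y (J(d, y) = 1/2 + ((4*d - 5*y) + y)/4 = 1/2 + ((-5*y + 4*d) + y)/4 = 1/2 + (-4*y + 4*d)/4 = 1/2 + (d - y) = 1/2 + d - y)
((4 + 1*4) + J(0, 0))*U(3, 2) = ((4 + 1*4) + (1/2 + 0 - 1*0))*(7 + 3*2) = ((4 + 4) + (1/2 + 0 + 0))*(7 + 6) = (8 + 1/2)*13 = (17/2)*13 = 221/2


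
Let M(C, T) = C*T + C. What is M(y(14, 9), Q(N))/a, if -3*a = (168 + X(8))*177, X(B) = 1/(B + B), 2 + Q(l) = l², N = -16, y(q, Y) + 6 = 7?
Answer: -4080/158651 ≈ -0.025717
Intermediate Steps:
y(q, Y) = 1 (y(q, Y) = -6 + 7 = 1)
Q(l) = -2 + l²
X(B) = 1/(2*B)
M(C, T) = C + C*T
a = -158651/16 (a = -(168 + (½)/8)*177/3 = -(168 + (½)*(⅛))*177/3 = -(168 + 1/16)*177/3 = -2689*177/48 = -⅓*475953/16 = -158651/16 ≈ -9915.7)
M(y(14, 9), Q(N))/a = (1*(1 + (-2 + (-16)²)))/(-158651/16) = (1*(1 + (-2 + 256)))*(-16/158651) = (1*(1 + 254))*(-16/158651) = (1*255)*(-16/158651) = 255*(-16/158651) = -4080/158651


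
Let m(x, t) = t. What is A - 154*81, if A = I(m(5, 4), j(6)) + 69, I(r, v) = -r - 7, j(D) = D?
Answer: -12416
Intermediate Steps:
I(r, v) = -7 - r
A = 58 (A = (-7 - 1*4) + 69 = (-7 - 4) + 69 = -11 + 69 = 58)
A - 154*81 = 58 - 154*81 = 58 - 12474 = -12416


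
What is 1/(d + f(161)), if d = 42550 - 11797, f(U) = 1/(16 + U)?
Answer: 177/5443282 ≈ 3.2517e-5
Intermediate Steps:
d = 30753
1/(d + f(161)) = 1/(30753 + 1/(16 + 161)) = 1/(30753 + 1/177) = 1/(5443282/177) = 177/5443282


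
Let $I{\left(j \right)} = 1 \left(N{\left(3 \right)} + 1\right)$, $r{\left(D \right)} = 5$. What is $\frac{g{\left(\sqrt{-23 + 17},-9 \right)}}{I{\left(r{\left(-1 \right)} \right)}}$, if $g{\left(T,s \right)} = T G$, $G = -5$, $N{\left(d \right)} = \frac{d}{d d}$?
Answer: $- \frac{15 i \sqrt{6}}{4} \approx - 9.1856 i$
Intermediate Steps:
$N{\left(d \right)} = \frac{1}{d}$ ($N{\left(d \right)} = \frac{d}{d^{2}} = \frac{1}{d}$)
$I{\left(j \right)} = \frac{4}{3}$ ($I{\left(j \right)} = 1 \left(\frac{1}{3} + 1\right) = 1 \cdot \frac{4}{3} = \frac{4}{3}$)
$g{\left(T,s \right)} = - 5 T$ ($g{\left(T,s \right)} = T \left(-5\right) = - 5 T$)
$\frac{g{\left(\sqrt{-23 + 17},-9 \right)}}{I{\left(r{\left(-1 \right)} \right)}} = \frac{\left(-5\right) \sqrt{-23 + 17}}{\frac{4}{3}} = - 5 \sqrt{-6} \cdot \frac{3}{4} = - 5 i \sqrt{6} \cdot \frac{3}{4} = - \frac{15 i \sqrt{6}}{4}$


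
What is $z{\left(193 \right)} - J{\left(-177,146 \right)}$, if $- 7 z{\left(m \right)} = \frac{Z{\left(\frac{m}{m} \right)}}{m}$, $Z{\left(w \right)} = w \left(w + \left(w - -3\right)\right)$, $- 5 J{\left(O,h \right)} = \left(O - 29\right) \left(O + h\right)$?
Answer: $\frac{8627461}{6755} \approx 1277.2$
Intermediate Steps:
$J{\left(O,h \right)} = - \frac{\left(-29 + O\right) \left(O + h\right)}{5}$ ($J{\left(O,h \right)} = - \frac{\left(O - 29\right) \left(O + h\right)}{5} = - \frac{\left(-29 + O\right) \left(O + h\right)}{5}$)
$Z{\left(w \right)} = w \left(3 + 2 w\right)$ ($Z{\left(w \right)} = w \left(w + \left(w + 3\right)\right) = w \left(w + \left(3 + w\right)\right) = w \left(3 + 2 w\right)$)
$z{\left(m \right)} = - \frac{5}{7 m}$ ($z{\left(m \right)} = - \frac{\frac{m}{m} \left(3 + 2 \frac{m}{m}\right) \frac{1}{m}}{7} = - \frac{1 \left(3 + 2 \cdot 1\right) \frac{1}{m}}{7} = - \frac{1 \left(3 + 2\right) \frac{1}{m}}{7} = - \frac{1 \cdot 5 \frac{1}{m}}{7} = - \frac{5 \frac{1}{m}}{7} = - \frac{5}{7 m}$)
$z{\left(193 \right)} - J{\left(-177,146 \right)} = - \frac{5}{7 \cdot 193} - \left(- \frac{\left(-177\right)^{2}}{5} + \frac{29}{5} \left(-177\right) + \frac{29}{5} \cdot 146 - \left(- \frac{177}{5}\right) 146\right) = \left(- \frac{5}{7}\right) \frac{1}{193} - \left(\left(- \frac{1}{5}\right) 31329 - \frac{5133}{5} + \frac{4234}{5} + \frac{25842}{5}\right) = - \frac{5}{1351} - \left(- \frac{31329}{5} - \frac{5133}{5} + \frac{4234}{5} + \frac{25842}{5}\right) = - \frac{5}{1351} - - \frac{6386}{5} = - \frac{5}{1351} + \frac{6386}{5} = \frac{8627461}{6755}$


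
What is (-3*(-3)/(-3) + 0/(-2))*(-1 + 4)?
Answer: -9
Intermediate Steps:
(-3*(-3)/(-3) + 0/(-2))*(-1 + 4) = (9*(-1/3) + 0*(-1/2))*3 = (-3 + 0)*3 = -3*3 = -9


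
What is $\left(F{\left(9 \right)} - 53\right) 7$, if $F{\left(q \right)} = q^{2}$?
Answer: $196$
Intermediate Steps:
$\left(F{\left(9 \right)} - 53\right) 7 = \left(9^{2} - 53\right) 7 = \left(81 - 53\right) 7 = 28 \cdot 7 = 196$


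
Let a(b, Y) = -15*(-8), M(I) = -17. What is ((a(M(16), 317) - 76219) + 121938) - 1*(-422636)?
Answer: 468475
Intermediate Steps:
a(b, Y) = 120
((a(M(16), 317) - 76219) + 121938) - 1*(-422636) = ((120 - 76219) + 121938) - 1*(-422636) = (-76099 + 121938) + 422636 = 45839 + 422636 = 468475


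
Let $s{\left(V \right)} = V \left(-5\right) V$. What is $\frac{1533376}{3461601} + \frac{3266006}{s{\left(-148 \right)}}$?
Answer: $- \frac{428372088311}{14581328520} \approx -29.378$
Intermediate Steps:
$s{\left(V \right)} = - 5 V^{2}$ ($s{\left(V \right)} = - 5 V V = - 5 V^{2}$)
$\frac{1533376}{3461601} + \frac{3266006}{s{\left(-148 \right)}} = \frac{1533376}{3461601} + \frac{3266006}{\left(-5\right) \left(-148\right)^{2}} = 1533376 \cdot \frac{1}{3461601} + \frac{3266006}{\left(-5\right) 21904} = \frac{117952}{266277} + \frac{3266006}{-109520} = \frac{117952}{266277} + 3266006 \left(- \frac{1}{109520}\right) = \frac{117952}{266277} - \frac{1633003}{54760} = - \frac{428372088311}{14581328520}$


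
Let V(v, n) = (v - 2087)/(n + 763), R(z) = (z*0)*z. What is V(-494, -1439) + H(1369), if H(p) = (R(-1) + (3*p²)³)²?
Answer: 21355788045424524647475491242006769586979225/676 ≈ 3.1591e+40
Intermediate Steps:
R(z) = 0 (R(z) = 0*z = 0)
V(v, n) = (-2087 + v)/(763 + n)
H(p) = 729*p¹² (H(p) = (0 + (3*p²)³)² = (0 + 27*p⁶)² = (27*p⁶)² = 729*p¹²)
V(-494, -1439) + H(1369) = (-2087 - 494)/(763 - 1439) + 729*1369¹² = -2581/(-676) + 729*43335257111193343900365036083324748961 = -1/676*(-2581) + 31591402434059947703366111304743741992569 = 2581/676 + 31591402434059947703366111304743741992569 = 21355788045424524647475491242006769586979225/676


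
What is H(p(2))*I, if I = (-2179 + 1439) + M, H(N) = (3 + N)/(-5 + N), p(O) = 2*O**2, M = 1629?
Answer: 9779/3 ≈ 3259.7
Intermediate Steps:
H(N) = (3 + N)/(-5 + N)
I = 889 (I = (-2179 + 1439) + 1629 = -740 + 1629 = 889)
H(p(2))*I = ((3 + 2*2**2)/(-5 + 2*2**2))*889 = ((3 + 2*4)/(-5 + 2*4))*889 = ((3 + 8)/(-5 + 8))*889 = (11/3)*889 = 9779/3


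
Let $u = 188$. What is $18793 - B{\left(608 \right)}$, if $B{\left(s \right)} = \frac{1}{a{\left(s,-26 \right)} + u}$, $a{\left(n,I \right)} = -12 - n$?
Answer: $\frac{8118577}{432} \approx 18793.0$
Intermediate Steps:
$B{\left(s \right)} = \frac{1}{176 - s}$ ($B{\left(s \right)} = \frac{1}{\left(-12 - s\right) + 188} = \frac{1}{176 - s}$)
$18793 - B{\left(608 \right)} = 18793 - - \frac{1}{-176 + 608} = 18793 - - \frac{1}{432} = 18793 + \frac{1}{432} = \frac{8118577}{432}$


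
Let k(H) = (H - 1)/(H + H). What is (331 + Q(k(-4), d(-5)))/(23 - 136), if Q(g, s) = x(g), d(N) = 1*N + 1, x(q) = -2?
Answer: -329/113 ≈ -2.9115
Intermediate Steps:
k(H) = (-1 + H)/(2*H) (k(H) = (-1 + H)/((2*H)) = (-1 + H)*(1/(2*H)) = (-1 + H)/(2*H))
d(N) = 1 + N (d(N) = N + 1 = 1 + N)
Q(g, s) = -2
(331 + Q(k(-4), d(-5)))/(23 - 136) = (331 - 2)/(23 - 136) = 329/(-113) = 329*(-1/113) = -329/113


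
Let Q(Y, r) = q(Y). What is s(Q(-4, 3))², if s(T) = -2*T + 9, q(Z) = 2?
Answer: 25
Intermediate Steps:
Q(Y, r) = 2
s(T) = 9 - 2*T
s(Q(-4, 3))² = (9 - 2*2)² = (9 - 4)² = 5² = 25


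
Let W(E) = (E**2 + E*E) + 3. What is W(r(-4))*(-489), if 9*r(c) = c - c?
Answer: -1467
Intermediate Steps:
r(c) = 0 (r(c) = (c - c)/9 = (1/9)*0 = 0)
W(E) = 3 + 2*E**2 (W(E) = (E**2 + E**2) + 3 = 2*E**2 + 3 = 3 + 2*E**2)
W(r(-4))*(-489) = (3 + 2*0**2)*(-489) = (3 + 2*0)*(-489) = (3 + 0)*(-489) = 3*(-489) = -1467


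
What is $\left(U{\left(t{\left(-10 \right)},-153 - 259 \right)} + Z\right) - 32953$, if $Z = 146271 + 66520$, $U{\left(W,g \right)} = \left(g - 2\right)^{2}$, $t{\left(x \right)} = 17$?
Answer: $351234$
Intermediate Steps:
$U{\left(W,g \right)} = \left(-2 + g\right)^{2}$
$Z = 212791$
$\left(U{\left(t{\left(-10 \right)},-153 - 259 \right)} + Z\right) - 32953 = \left(\left(-2 - 412\right)^{2} + 212791\right) - 32953 = \left(\left(-414\right)^{2} + 212791\right) - 32953 = \left(171396 + 212791\right) - 32953 = 384187 - 32953 = 351234$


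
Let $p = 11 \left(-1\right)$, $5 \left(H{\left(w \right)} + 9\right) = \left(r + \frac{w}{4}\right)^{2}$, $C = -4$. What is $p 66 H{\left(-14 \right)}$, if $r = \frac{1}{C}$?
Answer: $\frac{35937}{8} \approx 4492.1$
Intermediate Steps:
$r = - \frac{1}{4}$ ($r = \frac{1}{-4} = - \frac{1}{4} \approx -0.25$)
$H{\left(w \right)} = -9 + \frac{\left(- \frac{1}{4} + \frac{w}{4}\right)^{2}}{5}$
$p = -11$
$p 66 H{\left(-14 \right)} = \left(-11\right) 66 \left(-9 + \frac{\left(-1 - 14\right)^{2}}{80}\right) = - 726 \left(-9 + \frac{\left(-15\right)^{2}}{80}\right) = - 726 \left(-9 + \frac{1}{80} \cdot 225\right) = - 726 \left(-9 + \frac{45}{16}\right) = \left(-726\right) \left(- \frac{99}{16}\right) = \frac{35937}{8}$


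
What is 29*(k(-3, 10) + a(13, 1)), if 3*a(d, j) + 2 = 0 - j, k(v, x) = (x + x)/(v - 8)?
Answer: -899/11 ≈ -81.727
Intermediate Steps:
k(v, x) = 2*x/(-8 + v) (k(v, x) = (2*x)/(-8 + v) = 2*x/(-8 + v))
a(d, j) = -2/3 - j/3 (a(d, j) = -2/3 + (0 - j)/3 = -2/3 + (-j)/3 = -2/3 - j/3)
29*(k(-3, 10) + a(13, 1)) = 29*(2*10/(-8 - 3) + (-2/3 - 1/3*1)) = 29*(2*10/(-11) + (-2/3 - 1/3)) = 29*(2*10*(-1/11) - 1) = 29*(-20/11 - 1) = 29*(-31/11) = -899/11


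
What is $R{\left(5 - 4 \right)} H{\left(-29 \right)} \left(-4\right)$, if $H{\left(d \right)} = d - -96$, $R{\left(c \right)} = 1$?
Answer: $-268$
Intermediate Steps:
$H{\left(d \right)} = 96 + d$ ($H{\left(d \right)} = d + 96 = 96 + d$)
$R{\left(5 - 4 \right)} H{\left(-29 \right)} \left(-4\right) = 1 \left(96 - 29\right) \left(-4\right) = 1 \cdot 67 \left(-4\right) = 1 \left(-268\right) = -268$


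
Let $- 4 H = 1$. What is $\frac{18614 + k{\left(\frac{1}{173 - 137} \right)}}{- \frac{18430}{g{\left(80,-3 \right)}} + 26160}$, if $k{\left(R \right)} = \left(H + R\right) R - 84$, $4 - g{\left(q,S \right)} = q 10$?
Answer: $\frac{597369941}{844092495} \approx 0.70771$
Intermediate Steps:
$H = - \frac{1}{4}$ ($H = \left(- \frac{1}{4}\right) 1 = - \frac{1}{4} \approx -0.25$)
$g{\left(q,S \right)} = 4 - 10 q$ ($g{\left(q,S \right)} = 4 - q 10 = 4 - 10 q$)
$k{\left(R \right)} = -84 + R \left(- \frac{1}{4} + R\right)$ ($k{\left(R \right)} = \left(- \frac{1}{4} + R\right) R - 84 = R \left(- \frac{1}{4} + R\right) - 84 = -84 + R \left(- \frac{1}{4} + R\right)$)
$\frac{18614 + k{\left(\frac{1}{173 - 137} \right)}}{- \frac{18430}{g{\left(80,-3 \right)}} + 26160} = \frac{18614 - \left(84 - \frac{1}{\left(173 - 137\right)^{2}} + \frac{1}{4 \left(173 - 137\right)}\right)}{- \frac{18430}{4 - 800} + 26160} = \frac{18614 - \left(84 - \frac{1}{1296} + \frac{1}{144}\right)}{- \frac{18430}{4 - 800} + 26160} = \frac{18614 - \left(\frac{12097}{144} - \frac{1}{1296}\right)}{- \frac{18430}{-796} + 26160} = \frac{18614 - \frac{13609}{162}}{\left(-18430\right) \left(- \frac{1}{796}\right) + 26160} = \frac{18614 - \frac{13609}{162}}{\frac{9215}{398} + 26160} = \frac{3001859}{162 \cdot \frac{10420895}{398}} = \frac{3001859}{162} \cdot \frac{398}{10420895} = \frac{597369941}{844092495}$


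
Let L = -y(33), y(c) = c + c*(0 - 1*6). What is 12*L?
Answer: 1980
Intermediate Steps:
y(c) = -5*c (y(c) = c + c*(0 - 6) = c + c*(-6) = c - 6*c = -5*c)
L = 165 (L = -(-5)*33 = -1*(-165) = 165)
12*L = 12*165 = 1980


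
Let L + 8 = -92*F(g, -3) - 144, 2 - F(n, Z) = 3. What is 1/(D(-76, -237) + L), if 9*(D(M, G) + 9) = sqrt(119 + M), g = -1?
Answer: -5589/385598 - 9*sqrt(43)/385598 ≈ -0.014647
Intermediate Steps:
F(n, Z) = -1 (F(n, Z) = 2 - 1*3 = 2 - 3 = -1)
D(M, G) = -9 + sqrt(119 + M)/9
L = -60 (L = -8 + (-92*(-1) - 144) = -8 + (92 - 144) = -8 - 52 = -60)
1/(D(-76, -237) + L) = 1/((-9 + sqrt(119 - 76)/9) - 60) = 1/((-9 + sqrt(43)/9) - 60) = 1/(-69 + sqrt(43)/9)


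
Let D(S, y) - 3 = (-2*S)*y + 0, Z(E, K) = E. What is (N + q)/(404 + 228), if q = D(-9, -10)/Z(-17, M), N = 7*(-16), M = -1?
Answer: -1727/10744 ≈ -0.16074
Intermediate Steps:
D(S, y) = 3 - 2*S*y (D(S, y) = 3 + ((-2*S)*y + 0) = 3 + (-2*S*y + 0) = 3 - 2*S*y)
N = -112
q = 177/17 (q = (3 - 2*(-9)*(-10))/(-17) = (3 - 180)*(-1/17) = -177*(-1/17) = 177/17 ≈ 10.412)
(N + q)/(404 + 228) = (-112 + 177/17)/(404 + 228) = -1727/17/632 = -1727/17*1/632 = -1727/10744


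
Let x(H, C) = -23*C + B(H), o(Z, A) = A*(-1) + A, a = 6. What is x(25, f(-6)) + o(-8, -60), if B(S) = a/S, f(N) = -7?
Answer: 4031/25 ≈ 161.24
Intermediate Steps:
B(S) = 6/S
o(Z, A) = 0 (o(Z, A) = -A + A = 0)
x(H, C) = -23*C + 6/H
x(25, f(-6)) + o(-8, -60) = (-23*(-7) + 6/25) + 0 = (161 + 6*(1/25)) + 0 = (161 + 6/25) + 0 = 4031/25 + 0 = 4031/25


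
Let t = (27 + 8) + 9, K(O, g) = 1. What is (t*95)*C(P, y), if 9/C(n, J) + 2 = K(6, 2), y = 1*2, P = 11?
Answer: -37620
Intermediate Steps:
y = 2
t = 44 (t = 35 + 9 = 44)
C(n, J) = -9 (C(n, J) = 9/(-2 + 1) = 9/(-1) = 9*(-1) = -9)
(t*95)*C(P, y) = (44*95)*(-9) = 4180*(-9) = -37620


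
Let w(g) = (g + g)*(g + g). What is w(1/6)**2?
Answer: 1/81 ≈ 0.012346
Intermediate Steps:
w(g) = 4*g**2 (w(g) = (2*g)*(2*g) = 4*g**2)
w(1/6)**2 = (4*(1/6)**2)**2 = (4*(1/36))**2 = (1/9)**2 = 1/81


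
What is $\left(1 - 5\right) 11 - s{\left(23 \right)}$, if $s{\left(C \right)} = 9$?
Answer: $-53$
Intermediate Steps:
$\left(1 - 5\right) 11 - s{\left(23 \right)} = \left(1 - 5\right) 11 - 9 = \left(-4\right) 11 - 9 = -44 - 9 = -53$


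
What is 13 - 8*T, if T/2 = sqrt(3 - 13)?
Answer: 13 - 16*I*sqrt(10) ≈ 13.0 - 50.596*I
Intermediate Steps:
T = 2*I*sqrt(10) (T = 2*sqrt(3 - 13) = 2*sqrt(-10) = 2*(I*sqrt(10)) = 2*I*sqrt(10) ≈ 6.3246*I)
13 - 8*T = 13 - 16*I*sqrt(10)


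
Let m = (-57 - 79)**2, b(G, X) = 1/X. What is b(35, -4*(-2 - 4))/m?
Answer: 1/443904 ≈ 2.2527e-6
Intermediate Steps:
m = 18496 (m = (-136)**2 = 18496)
b(35, -4*(-2 - 4))/m = 1/(-4*(-2 - 4)*18496) = (1/18496)/(-4*(-6)) = (1/18496)/24 = (1/24)*(1/18496) = 1/443904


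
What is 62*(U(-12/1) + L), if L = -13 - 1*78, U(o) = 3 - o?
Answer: -4712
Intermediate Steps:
L = -91 (L = -13 - 78 = -91)
62*(U(-12/1) + L) = 62*((3 - (-12)/1) - 91) = 62*((3 - (-12)) - 91) = 62*((3 - 1*(-12)) - 91) = 62*((3 + 12) - 91) = 62*(15 - 91) = 62*(-76) = -4712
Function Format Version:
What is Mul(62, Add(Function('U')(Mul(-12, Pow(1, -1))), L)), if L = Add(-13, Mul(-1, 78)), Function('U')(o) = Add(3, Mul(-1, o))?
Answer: -4712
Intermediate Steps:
L = -91 (L = Add(-13, -78) = -91)
Mul(62, Add(Function('U')(Mul(-12, Pow(1, -1))), L)) = Mul(62, Add(Add(3, Mul(-1, Mul(-12, Pow(1, -1)))), -91)) = Mul(62, Add(Add(3, Mul(-1, Mul(-12, 1))), -91)) = Mul(62, Add(Add(3, Mul(-1, -12)), -91)) = Mul(62, Add(Add(3, 12), -91)) = Mul(62, Add(15, -91)) = Mul(62, -76) = -4712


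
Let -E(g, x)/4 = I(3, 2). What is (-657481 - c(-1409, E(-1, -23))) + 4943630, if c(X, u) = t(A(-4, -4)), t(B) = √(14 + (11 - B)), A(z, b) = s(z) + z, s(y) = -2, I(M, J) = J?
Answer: 4286149 - √31 ≈ 4.2861e+6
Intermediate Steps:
E(g, x) = -8 (E(g, x) = -4*2 = -8)
A(z, b) = -2 + z
t(B) = √(25 - B)
c(X, u) = √31 (c(X, u) = √(25 - (-2 - 4)) = √(25 - 1*(-6)) = √(25 + 6) = √31)
(-657481 - c(-1409, E(-1, -23))) + 4943630 = (-657481 - √31) + 4943630 = 4286149 - √31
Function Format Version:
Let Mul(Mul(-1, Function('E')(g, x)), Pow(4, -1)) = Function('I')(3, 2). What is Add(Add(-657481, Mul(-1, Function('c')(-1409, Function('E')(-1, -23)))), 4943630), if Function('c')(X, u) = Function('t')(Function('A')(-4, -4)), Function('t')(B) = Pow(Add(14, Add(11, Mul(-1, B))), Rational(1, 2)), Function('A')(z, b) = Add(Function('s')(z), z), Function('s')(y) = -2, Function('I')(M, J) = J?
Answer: Add(4286149, Mul(-1, Pow(31, Rational(1, 2)))) ≈ 4.2861e+6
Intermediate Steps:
Function('E')(g, x) = -8 (Function('E')(g, x) = Mul(-4, 2) = -8)
Function('A')(z, b) = Add(-2, z)
Function('t')(B) = Pow(Add(25, Mul(-1, B)), Rational(1, 2))
Function('c')(X, u) = Pow(31, Rational(1, 2)) (Function('c')(X, u) = Pow(Add(25, Mul(-1, Add(-2, -4))), Rational(1, 2)) = Pow(Add(25, Mul(-1, -6)), Rational(1, 2)) = Pow(Add(25, 6), Rational(1, 2)) = Pow(31, Rational(1, 2)))
Add(Add(-657481, Mul(-1, Function('c')(-1409, Function('E')(-1, -23)))), 4943630) = Add(Add(-657481, Mul(-1, Pow(31, Rational(1, 2)))), 4943630) = Add(4286149, Mul(-1, Pow(31, Rational(1, 2))))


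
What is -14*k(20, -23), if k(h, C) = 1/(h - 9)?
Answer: -14/11 ≈ -1.2727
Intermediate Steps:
k(h, C) = 1/(-9 + h)
-14*k(20, -23) = -14/(-9 + 20) = -14/11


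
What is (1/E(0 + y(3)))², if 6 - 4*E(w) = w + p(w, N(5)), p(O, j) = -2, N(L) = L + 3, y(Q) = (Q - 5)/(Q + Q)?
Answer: 144/625 ≈ 0.23040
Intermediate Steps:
y(Q) = (-5 + Q)/(2*Q) (y(Q) = (-5 + Q)/((2*Q)) = (-5 + Q)*(1/(2*Q)) = (-5 + Q)/(2*Q))
N(L) = 3 + L
E(w) = 2 - w/4 (E(w) = 3/2 - (w - 2)/4 = 3/2 - (-2 + w)/4 = 3/2 + (½ - w/4) = 2 - w/4)
(1/E(0 + y(3)))² = (1/(2 - (0 + (½)*(-5 + 3)/3)/4))² = (1/(2 - (0 + (½)*(⅓)*(-2))/4))² = (1/(2 - (0 - ⅓)/4))² = (1/(2 - ¼*(-⅓)))² = (1/(2 + 1/12))² = (1/(25/12))² = (12/25)² = 144/625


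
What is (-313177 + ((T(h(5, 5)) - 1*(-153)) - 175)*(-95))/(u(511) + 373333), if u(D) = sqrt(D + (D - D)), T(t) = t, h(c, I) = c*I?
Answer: -58512854423/69688764189 + 156731*sqrt(511)/69688764189 ≈ -0.83958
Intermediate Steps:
h(c, I) = I*c
u(D) = sqrt(D) (u(D) = sqrt(D + 0) = sqrt(D))
(-313177 + ((T(h(5, 5)) - 1*(-153)) - 175)*(-95))/(u(511) + 373333) = (-313177 + ((5*5 - 1*(-153)) - 175)*(-95))/(sqrt(511) + 373333) = (-313177 + ((25 + 153) - 175)*(-95))/(373333 + sqrt(511)) = (-313177 + (178 - 175)*(-95))/(373333 + sqrt(511)) = (-313177 + 3*(-95))/(373333 + sqrt(511)) = (-313177 - 285)/(373333 + sqrt(511)) = -313462/(373333 + sqrt(511))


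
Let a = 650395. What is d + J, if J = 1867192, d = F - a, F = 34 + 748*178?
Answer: 1349975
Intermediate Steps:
F = 133178 (F = 34 + 133144 = 133178)
d = -517217 (d = 133178 - 1*650395 = 133178 - 650395 = -517217)
d + J = -517217 + 1867192 = 1349975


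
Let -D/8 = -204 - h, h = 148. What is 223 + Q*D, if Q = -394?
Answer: -1109281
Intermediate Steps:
D = 2816 (D = -8*(-204 - 1*148) = -8*(-204 - 148) = -8*(-352) = 2816)
223 + Q*D = 223 - 394*2816 = 223 - 1109504 = -1109281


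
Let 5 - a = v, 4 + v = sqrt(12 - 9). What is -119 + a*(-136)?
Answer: -1343 + 136*sqrt(3) ≈ -1107.4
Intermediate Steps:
v = -4 + sqrt(3) (v = -4 + sqrt(12 - 9) = -4 + sqrt(3) ≈ -2.2679)
a = 9 - sqrt(3) (a = 5 - (-4 + sqrt(3)) = 5 + (4 - sqrt(3)) = 9 - sqrt(3) ≈ 7.2680)
-119 + a*(-136) = -119 + (9 - sqrt(3))*(-136) = -119 + (-1224 + 136*sqrt(3)) = -1343 + 136*sqrt(3)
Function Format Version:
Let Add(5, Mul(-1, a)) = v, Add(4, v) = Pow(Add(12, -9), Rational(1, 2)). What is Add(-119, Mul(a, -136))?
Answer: Add(-1343, Mul(136, Pow(3, Rational(1, 2)))) ≈ -1107.4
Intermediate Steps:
v = Add(-4, Pow(3, Rational(1, 2))) (v = Add(-4, Pow(Add(12, -9), Rational(1, 2))) = Add(-4, Pow(3, Rational(1, 2))) ≈ -2.2679)
a = Add(9, Mul(-1, Pow(3, Rational(1, 2)))) (a = Add(5, Mul(-1, Add(-4, Pow(3, Rational(1, 2))))) = Add(5, Add(4, Mul(-1, Pow(3, Rational(1, 2))))) = Add(9, Mul(-1, Pow(3, Rational(1, 2)))) ≈ 7.2680)
Add(-119, Mul(a, -136)) = Add(-119, Mul(Add(9, Mul(-1, Pow(3, Rational(1, 2)))), -136)) = Add(-119, Add(-1224, Mul(136, Pow(3, Rational(1, 2))))) = Add(-1343, Mul(136, Pow(3, Rational(1, 2))))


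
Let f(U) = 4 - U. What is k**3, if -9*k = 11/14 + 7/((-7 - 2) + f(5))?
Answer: -1/1157625 ≈ -8.6384e-7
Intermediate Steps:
k = -1/105 (k = -(11/14 + 7/((-7 - 2) + (4 - 1*5)))/9 = -(11*(1/14) + 7/(-9 + (4 - 5)))/9 = -(11/14 + 7/(-9 - 1))/9 = -(11/14 + 7/(-10))/9 = -(11/14 + 7*(-1/10))/9 = -(11/14 - 7/10)/9 = -1/9*3/35 = -1/105 ≈ -0.0095238)
k**3 = (-1/105)**3 = -1/1157625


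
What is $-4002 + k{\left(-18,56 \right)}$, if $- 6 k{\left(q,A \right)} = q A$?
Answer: $-3834$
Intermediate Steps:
$k{\left(q,A \right)} = - \frac{A q}{6}$ ($k{\left(q,A \right)} = - \frac{q A}{6} = - \frac{A q}{6}$)
$-4002 + k{\left(-18,56 \right)} = -4002 - \frac{28}{3} \left(-18\right) = -4002 + 168 = -3834$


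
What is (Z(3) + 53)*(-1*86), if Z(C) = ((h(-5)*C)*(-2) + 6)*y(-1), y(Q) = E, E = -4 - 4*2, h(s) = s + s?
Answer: 63554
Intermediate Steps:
h(s) = 2*s
E = -12 (E = -4 - 8 = -12)
y(Q) = -12
Z(C) = -72 - 240*C (Z(C) = (((2*(-5))*C)*(-2) + 6)*(-12) = (-10*C*(-2) + 6)*(-12) = (20*C + 6)*(-12) = (6 + 20*C)*(-12) = -72 - 240*C)
(Z(3) + 53)*(-1*86) = ((-72 - 240*3) + 53)*(-1*86) = ((-72 - 720) + 53)*(-86) = (-792 + 53)*(-86) = -739*(-86) = 63554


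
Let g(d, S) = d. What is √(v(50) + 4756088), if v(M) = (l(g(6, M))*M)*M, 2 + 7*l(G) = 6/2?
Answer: 2*√58266453/7 ≈ 2180.9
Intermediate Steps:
l(G) = ⅐ (l(G) = -2/7 + (6/2)/7 = -2/7 + (6*(½))/7 = -2/7 + (⅐)*3 = -2/7 + 3/7 = ⅐)
v(M) = M²/7 (v(M) = (M/7)*M = M²/7)
√(v(50) + 4756088) = √((⅐)*50² + 4756088) = √((⅐)*2500 + 4756088) = √(2500/7 + 4756088) = √(33295116/7) = 2*√58266453/7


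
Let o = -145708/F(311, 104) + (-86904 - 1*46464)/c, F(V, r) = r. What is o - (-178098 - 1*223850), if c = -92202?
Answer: 160035912035/399542 ≈ 4.0055e+5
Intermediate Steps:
o = -559195781/399542 (o = -145708/104 + (-86904 - 1*46464)/(-92202) = -145708*1/104 + (-86904 - 46464)*(-1/92202) = -36427/26 - 133368*(-1/92202) = -36427/26 + 22228/15367 = -559195781/399542 ≈ -1399.6)
o - (-178098 - 1*223850) = -559195781/399542 - (-178098 - 1*223850) = -559195781/399542 - (-178098 - 223850) = -559195781/399542 - 1*(-401948) = -559195781/399542 + 401948 = 160035912035/399542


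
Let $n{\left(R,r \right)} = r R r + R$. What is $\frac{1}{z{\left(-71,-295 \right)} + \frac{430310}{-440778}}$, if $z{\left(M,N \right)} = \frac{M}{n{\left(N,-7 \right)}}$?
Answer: $- \frac{3250737750}{3157888631} \approx -1.0294$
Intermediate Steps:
$n{\left(R,r \right)} = R + R r^{2}$ ($n{\left(R,r \right)} = R r r + R = R r^{2} + R = R + R r^{2}$)
$z{\left(M,N \right)} = \frac{M}{50 N}$ ($z{\left(M,N \right)} = \frac{M}{N \left(1 + \left(-7\right)^{2}\right)} = \frac{M}{N \left(1 + 49\right)} = \frac{M}{N 50} = \frac{M}{50 N}$)
$\frac{1}{z{\left(-71,-295 \right)} + \frac{430310}{-440778}} = \frac{1}{\frac{1}{50} \left(-71\right) \frac{1}{-295} + \frac{430310}{-440778}} = \frac{1}{\frac{1}{50} \left(-71\right) \left(- \frac{1}{295}\right) + 430310 \left(- \frac{1}{440778}\right)} = \frac{1}{\frac{71}{14750} - \frac{215155}{220389}} = \frac{1}{- \frac{3157888631}{3250737750}} = - \frac{3250737750}{3157888631}$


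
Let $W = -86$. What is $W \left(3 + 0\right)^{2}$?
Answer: $-774$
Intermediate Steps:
$W \left(3 + 0\right)^{2} = - 86 \left(3 + 0\right)^{2} = - 86 \cdot 3^{2} = \left(-86\right) 9 = -774$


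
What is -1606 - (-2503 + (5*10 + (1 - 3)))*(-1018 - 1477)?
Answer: -6126831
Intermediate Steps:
-1606 - (-2503 + (5*10 + (1 - 3)))*(-1018 - 1477) = -1606 - (-2503 + (50 - 2))*(-2495) = -1606 - (-2503 + 48)*(-2495) = -1606 - (-2455)*(-2495) = -1606 - 1*6125225 = -1606 - 6125225 = -6126831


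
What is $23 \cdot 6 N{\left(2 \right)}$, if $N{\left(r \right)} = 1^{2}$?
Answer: $138$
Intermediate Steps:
$N{\left(r \right)} = 1$
$23 \cdot 6 N{\left(2 \right)} = 23 \cdot 6 \cdot 1 = 138 \cdot 1 = 138$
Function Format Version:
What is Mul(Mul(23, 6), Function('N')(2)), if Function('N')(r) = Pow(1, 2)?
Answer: 138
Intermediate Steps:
Function('N')(r) = 1
Mul(Mul(23, 6), Function('N')(2)) = Mul(Mul(23, 6), 1) = Mul(138, 1) = 138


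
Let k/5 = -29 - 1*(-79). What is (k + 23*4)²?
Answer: 116964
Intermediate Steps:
k = 250 (k = 5*(-29 - 1*(-79)) = 5*(-29 + 79) = 5*50 = 250)
(k + 23*4)² = (250 + 23*4)² = (250 + 92)² = 342² = 116964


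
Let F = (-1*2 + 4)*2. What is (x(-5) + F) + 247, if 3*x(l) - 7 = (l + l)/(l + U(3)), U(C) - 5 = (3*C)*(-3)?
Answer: 20530/81 ≈ 253.46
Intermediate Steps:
F = 4 (F = (-2 + 4)*2 = 2*2 = 4)
U(C) = 5 - 9*C (U(C) = 5 + (3*C)*(-3) = 5 - 9*C)
x(l) = 7/3 + 2*l/(3*(-22 + l)) (x(l) = 7/3 + ((l + l)/(l + (5 - 9*3)))/3 = 7/3 + ((2*l)/(l + (5 - 27)))/3 = 7/3 + ((2*l)/(l - 22))/3 = 7/3 + ((2*l)/(-22 + l))/3 = 7/3 + (2*l/(-22 + l))/3 = 7/3 + 2*l/(3*(-22 + l)))
(x(-5) + F) + 247 = ((-154 + 9*(-5))/(3*(-22 - 5)) + 4) + 247 = ((1/3)*(-154 - 45)/(-27) + 4) + 247 = ((1/3)*(-1/27)*(-199) + 4) + 247 = (199/81 + 4) + 247 = 523/81 + 247 = 20530/81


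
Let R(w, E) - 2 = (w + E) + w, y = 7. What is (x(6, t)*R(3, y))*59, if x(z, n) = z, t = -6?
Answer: 5310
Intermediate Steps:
R(w, E) = 2 + E + 2*w (R(w, E) = 2 + ((w + E) + w) = 2 + ((E + w) + w) = 2 + (E + 2*w) = 2 + E + 2*w)
(x(6, t)*R(3, y))*59 = (6*(2 + 7 + 2*3))*59 = (6*(2 + 7 + 6))*59 = (6*15)*59 = 90*59 = 5310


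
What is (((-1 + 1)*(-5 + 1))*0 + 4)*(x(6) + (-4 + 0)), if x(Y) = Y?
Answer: 8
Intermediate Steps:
(((-1 + 1)*(-5 + 1))*0 + 4)*(x(6) + (-4 + 0)) = (((-1 + 1)*(-5 + 1))*0 + 4)*(6 + (-4 + 0)) = ((0*(-4))*0 + 4)*(6 - 4) = (0*0 + 4)*2 = (0 + 4)*2 = 4*2 = 8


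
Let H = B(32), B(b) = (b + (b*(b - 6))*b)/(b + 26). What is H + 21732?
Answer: 643556/29 ≈ 22192.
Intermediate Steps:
B(b) = (b + b²*(-6 + b))/(26 + b) (B(b) = (b + (b*(-6 + b))*b)/(26 + b) = (b + b²*(-6 + b))/(26 + b))
H = 13328/29 (H = 32*(1 + 32² - 6*32)/(26 + 32) = 32*(1 + 1024 - 192)/58 = 32*(1/58)*833 = 13328/29 ≈ 459.59)
H + 21732 = 13328/29 + 21732 = 643556/29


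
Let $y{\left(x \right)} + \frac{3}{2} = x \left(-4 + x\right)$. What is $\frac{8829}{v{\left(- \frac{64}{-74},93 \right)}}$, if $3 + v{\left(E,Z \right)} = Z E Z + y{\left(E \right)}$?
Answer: $\frac{24173802}{20461087} \approx 1.1815$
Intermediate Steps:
$y{\left(x \right)} = - \frac{3}{2} + x \left(-4 + x\right)$
$v{\left(E,Z \right)} = - \frac{9}{2} + E^{2} - 4 E + E Z^{2}$ ($v{\left(E,Z \right)} = -3 - \left(\frac{3}{2} - E^{2} + 4 E - Z E Z\right) = -3 - \left(\frac{3}{2} - E^{2} + 4 E - E Z Z\right) = -3 - \left(\frac{3}{2} - E^{2} + 4 E - E Z^{2}\right) = -3 + \left(- \frac{3}{2} + E^{2} - 4 E + E Z^{2}\right) = - \frac{9}{2} + E^{2} - 4 E + E Z^{2}$)
$\frac{8829}{v{\left(- \frac{64}{-74},93 \right)}} = \frac{8829}{- \frac{9}{2} + \left(- \frac{64}{-74}\right)^{2} - 4 \left(- \frac{64}{-74}\right) + - \frac{64}{-74} \cdot 93^{2}} = \frac{8829}{- \frac{9}{2} + \left(\left(-64\right) \left(- \frac{1}{74}\right)\right)^{2} - 4 \left(\left(-64\right) \left(- \frac{1}{74}\right)\right) + \left(-64\right) \left(- \frac{1}{74}\right) 8649} = \frac{8829}{- \frac{9}{2} + \left(\frac{32}{37}\right)^{2} - \frac{128}{37} + \frac{32}{37} \cdot 8649} = \frac{8829}{- \frac{9}{2} + \frac{1024}{1369} - \frac{128}{37} + \frac{276768}{37}} = \frac{8829}{\frac{20461087}{2738}} = 8829 \cdot \frac{2738}{20461087} = \frac{24173802}{20461087}$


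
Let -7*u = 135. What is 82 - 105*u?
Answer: 2107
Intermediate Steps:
u = -135/7 (u = -⅐*135 = -135/7 ≈ -19.286)
82 - 105*u = 82 - 105*(-135/7) = 82 + 2025 = 2107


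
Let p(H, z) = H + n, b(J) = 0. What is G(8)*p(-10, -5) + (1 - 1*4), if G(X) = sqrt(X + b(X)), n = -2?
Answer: -3 - 24*sqrt(2) ≈ -36.941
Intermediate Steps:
p(H, z) = -2 + H (p(H, z) = H - 2 = -2 + H)
G(X) = sqrt(X) (G(X) = sqrt(X + 0) = sqrt(X))
G(8)*p(-10, -5) + (1 - 1*4) = sqrt(8)*(-2 - 10) + (1 - 1*4) = (2*sqrt(2))*(-12) + (1 - 4) = -24*sqrt(2) - 3 = -3 - 24*sqrt(2)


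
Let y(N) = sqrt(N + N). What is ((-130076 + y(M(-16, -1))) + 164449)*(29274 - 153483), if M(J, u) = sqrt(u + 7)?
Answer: -4269435957 - 124209*2**(3/4)*3**(1/4) ≈ -4.2697e+9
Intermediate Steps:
M(J, u) = sqrt(7 + u)
y(N) = sqrt(2)*sqrt(N) (y(N) = sqrt(2*N) = sqrt(2)*sqrt(N))
((-130076 + y(M(-16, -1))) + 164449)*(29274 - 153483) = ((-130076 + sqrt(2)*sqrt(sqrt(7 - 1))) + 164449)*(29274 - 153483) = ((-130076 + sqrt(2)*sqrt(sqrt(6))) + 164449)*(-124209) = ((-130076 + sqrt(2)*6**(1/4)) + 164449)*(-124209) = ((-130076 + 2**(3/4)*3**(1/4)) + 164449)*(-124209) = (34373 + 2**(3/4)*3**(1/4))*(-124209) = -4269435957 - 124209*2**(3/4)*3**(1/4)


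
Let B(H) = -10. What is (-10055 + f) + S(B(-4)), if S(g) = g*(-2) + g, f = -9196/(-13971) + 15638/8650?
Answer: -606815843926/60424575 ≈ -10043.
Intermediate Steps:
f = 149011949/60424575 (f = -9196*(-1/13971) + 15638*(1/8650) = 9196/13971 + 7819/4325 = 149011949/60424575 ≈ 2.4661)
S(g) = -g (S(g) = -2*g + g = -g)
(-10055 + f) + S(B(-4)) = (-10055 + 149011949/60424575) - 1*(-10) = -607420089676/60424575 + 10 = -606815843926/60424575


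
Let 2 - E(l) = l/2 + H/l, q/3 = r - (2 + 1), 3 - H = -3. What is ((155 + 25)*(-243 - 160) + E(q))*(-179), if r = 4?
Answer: 25969857/2 ≈ 1.2985e+7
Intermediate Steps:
H = 6 (H = 3 - 1*(-3) = 3 + 3 = 6)
q = 3 (q = 3*(4 - (2 + 1)) = 3*(4 - 1*3) = 3*(4 - 3) = 3*1 = 3)
E(l) = 2 - 6/l - l/2 (E(l) = 2 - (l/2 + 6/l) = 2 + (-6/l - l/2) = 2 - 6/l - l/2)
((155 + 25)*(-243 - 160) + E(q))*(-179) = ((155 + 25)*(-243 - 160) + (2 - 6/3 - ½*3))*(-179) = (180*(-403) + (2 - 6*⅓ - 3/2))*(-179) = (-72540 + (2 - 2 - 3/2))*(-179) = (-72540 - 3/2)*(-179) = -145083/2*(-179) = 25969857/2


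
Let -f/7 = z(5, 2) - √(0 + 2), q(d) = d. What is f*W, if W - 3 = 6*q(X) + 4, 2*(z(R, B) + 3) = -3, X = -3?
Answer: -693/2 - 77*√2 ≈ -455.39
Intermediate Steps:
z(R, B) = -9/2 (z(R, B) = -3 + (½)*(-3) = -3 - 3/2 = -9/2)
W = -11 (W = 3 + (6*(-3) + 4) = 3 + (-18 + 4) = 3 - 14 = -11)
f = 63/2 + 7*√2 (f = -7*(-9/2 - √(0 + 2)) = -7*(-9/2 - √2) = 63/2 + 7*√2 ≈ 41.399)
f*W = (63/2 + 7*√2)*(-11) = -693/2 - 77*√2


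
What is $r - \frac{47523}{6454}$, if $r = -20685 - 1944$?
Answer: $- \frac{20870727}{922} \approx -22636.0$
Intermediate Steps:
$r = -22629$
$r - \frac{47523}{6454} = -22629 - \frac{47523}{6454} = -22629 - \frac{6789}{922} = - \frac{20870727}{922}$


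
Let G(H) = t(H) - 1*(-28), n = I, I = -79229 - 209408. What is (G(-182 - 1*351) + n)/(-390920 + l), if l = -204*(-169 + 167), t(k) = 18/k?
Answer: 153828615/208142896 ≈ 0.73905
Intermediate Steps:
I = -288637
l = 408 (l = -204*(-2) = 408)
n = -288637
G(H) = 28 + 18/H (G(H) = 18/H - 1*(-28) = 18/H + 28 = 28 + 18/H)
(G(-182 - 1*351) + n)/(-390920 + l) = ((28 + 18/(-182 - 1*351)) - 288637)/(-390920 + 408) = ((28 + 18/(-182 - 351)) - 288637)/(-390512) = ((28 + 18/(-533)) - 288637)*(-1/390512) = ((28 + 18*(-1/533)) - 288637)*(-1/390512) = ((28 - 18/533) - 288637)*(-1/390512) = (14906/533 - 288637)*(-1/390512) = -153828615/533*(-1/390512) = 153828615/208142896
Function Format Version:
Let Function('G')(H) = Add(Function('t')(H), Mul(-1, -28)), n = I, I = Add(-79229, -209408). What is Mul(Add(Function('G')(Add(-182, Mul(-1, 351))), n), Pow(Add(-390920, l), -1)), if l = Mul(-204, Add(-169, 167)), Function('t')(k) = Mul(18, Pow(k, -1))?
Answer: Rational(153828615, 208142896) ≈ 0.73905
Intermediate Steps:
I = -288637
l = 408 (l = Mul(-204, -2) = 408)
n = -288637
Function('G')(H) = Add(28, Mul(18, Pow(H, -1))) (Function('G')(H) = Add(Mul(18, Pow(H, -1)), Mul(-1, -28)) = Add(Mul(18, Pow(H, -1)), 28) = Add(28, Mul(18, Pow(H, -1))))
Mul(Add(Function('G')(Add(-182, Mul(-1, 351))), n), Pow(Add(-390920, l), -1)) = Mul(Add(Add(28, Mul(18, Pow(Add(-182, Mul(-1, 351)), -1))), -288637), Pow(Add(-390920, 408), -1)) = Mul(Add(Add(28, Mul(18, Pow(Add(-182, -351), -1))), -288637), Pow(-390512, -1)) = Mul(Add(Add(28, Mul(18, Pow(-533, -1))), -288637), Rational(-1, 390512)) = Mul(Add(Add(28, Mul(18, Rational(-1, 533))), -288637), Rational(-1, 390512)) = Mul(Add(Add(28, Rational(-18, 533)), -288637), Rational(-1, 390512)) = Mul(Add(Rational(14906, 533), -288637), Rational(-1, 390512)) = Mul(Rational(-153828615, 533), Rational(-1, 390512)) = Rational(153828615, 208142896)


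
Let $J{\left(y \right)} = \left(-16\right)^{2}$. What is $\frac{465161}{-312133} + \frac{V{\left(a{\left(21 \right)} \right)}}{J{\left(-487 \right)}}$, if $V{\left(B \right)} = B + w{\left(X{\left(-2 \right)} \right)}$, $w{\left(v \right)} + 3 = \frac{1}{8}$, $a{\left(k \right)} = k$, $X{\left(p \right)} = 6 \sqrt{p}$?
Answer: $- \frac{907390443}{639248384} \approx -1.4195$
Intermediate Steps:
$J{\left(y \right)} = 256$
$w{\left(v \right)} = - \frac{23}{8}$ ($w{\left(v \right)} = -3 + \frac{1}{8} = - \frac{23}{8}$)
$V{\left(B \right)} = - \frac{23}{8} + B$ ($V{\left(B \right)} = B - \frac{23}{8} = - \frac{23}{8} + B$)
$\frac{465161}{-312133} + \frac{V{\left(a{\left(21 \right)} \right)}}{J{\left(-487 \right)}} = \frac{465161}{-312133} + \frac{- \frac{23}{8} + 21}{256} = 465161 \left(- \frac{1}{312133}\right) + \frac{145}{8} \cdot \frac{1}{256} = - \frac{465161}{312133} + \frac{145}{2048} = - \frac{907390443}{639248384}$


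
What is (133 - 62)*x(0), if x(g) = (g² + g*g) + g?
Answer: 0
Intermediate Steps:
x(g) = g + 2*g² (x(g) = (g² + g²) + g = 2*g² + g = g + 2*g²)
(133 - 62)*x(0) = (133 - 62)*(0*(1 + 2*0)) = 71*(0*(1 + 0)) = 71*(0*1) = 71*0 = 0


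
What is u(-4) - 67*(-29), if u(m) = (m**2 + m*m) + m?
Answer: 1971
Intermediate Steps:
u(m) = m + 2*m**2 (u(m) = (m**2 + m**2) + m = 2*m**2 + m = m + 2*m**2)
u(-4) - 67*(-29) = -4*(1 + 2*(-4)) - 67*(-29) = -4*(1 - 8) - 1*(-1943) = -4*(-7) + 1943 = 28 + 1943 = 1971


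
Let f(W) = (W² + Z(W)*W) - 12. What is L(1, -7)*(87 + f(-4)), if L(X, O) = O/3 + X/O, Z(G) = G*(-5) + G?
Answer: -468/7 ≈ -66.857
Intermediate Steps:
Z(G) = -4*G (Z(G) = -5*G + G = -4*G)
f(W) = -12 - 3*W² (f(W) = (W² + (-4*W)*W) - 12 = (W² - 4*W²) - 12 = -3*W² - 12 = -12 - 3*W²)
L(X, O) = O/3 + X/O (L(X, O) = O*(⅓) + X/O = O/3 + X/O)
L(1, -7)*(87 + f(-4)) = ((⅓)*(-7) + 1/(-7))*(87 + (-12 - 3*(-4)²)) = (-7/3 + 1*(-⅐))*(87 + (-12 - 3*16)) = (-7/3 - ⅐)*(87 + (-12 - 48)) = -52*(87 - 60)/21 = -52/21*27 = -468/7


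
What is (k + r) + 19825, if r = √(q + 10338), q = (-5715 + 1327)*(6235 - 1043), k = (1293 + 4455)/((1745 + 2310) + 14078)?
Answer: 359492473/18133 + I*√22772158 ≈ 19825.0 + 4772.0*I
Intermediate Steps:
k = 5748/18133 (k = 5748/(4055 + 14078) = 5748/18133 ≈ 0.31699)
q = -22782496 (q = -4388*5192 = -22782496)
r = I*√22772158 (r = √(-22782496 + 10338) = √(-22772158) = I*√22772158 ≈ 4772.0*I)
(k + r) + 19825 = (5748/18133 + I*√22772158) + 19825 = 359492473/18133 + I*√22772158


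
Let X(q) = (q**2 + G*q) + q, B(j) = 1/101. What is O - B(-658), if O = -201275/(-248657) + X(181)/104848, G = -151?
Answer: 2246276869191/2633190102736 ≈ 0.85306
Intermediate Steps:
B(j) = 1/101
X(q) = q**2 - 150*q (X(q) = (q**2 - 151*q) + q = q**2 - 150*q)
O = 22498495627/26071189136 (O = -201275/(-248657) + (181*(-150 + 181))/104848 = -201275*(-1/248657) + (181*31)*(1/104848) = 201275/248657 + 5611*(1/104848) = 201275/248657 + 5611/104848 = 22498495627/26071189136 ≈ 0.86296)
O - B(-658) = 22498495627/26071189136 - 1*1/101 = 22498495627/26071189136 - 1/101 = 2246276869191/2633190102736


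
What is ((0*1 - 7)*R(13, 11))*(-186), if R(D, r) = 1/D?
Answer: 1302/13 ≈ 100.15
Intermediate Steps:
((0*1 - 7)*R(13, 11))*(-186) = ((0*1 - 7)/13)*(-186) = ((0 - 7)*(1/13))*(-186) = -7*1/13*(-186) = -7/13*(-186) = 1302/13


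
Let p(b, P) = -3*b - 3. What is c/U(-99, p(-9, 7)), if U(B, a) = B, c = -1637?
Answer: 1637/99 ≈ 16.535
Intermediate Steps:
p(b, P) = -3 - 3*b
c/U(-99, p(-9, 7)) = -1637/(-99) = -1637*(-1/99) = 1637/99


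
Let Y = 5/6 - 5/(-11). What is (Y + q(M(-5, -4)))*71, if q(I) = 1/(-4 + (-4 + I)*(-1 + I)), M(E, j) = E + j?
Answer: 63758/693 ≈ 92.003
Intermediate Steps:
Y = 85/66 (Y = 5*(1/6) - 5*(-1/11) = 5/6 + 5/11 = 85/66 ≈ 1.2879)
q(I) = 1/(-4 + (-1 + I)*(-4 + I))
(Y + q(M(-5, -4)))*71 = (85/66 + 1/((-5 - 4)*(-5 + (-5 - 4))))*71 = (85/66 + 1/((-9)*(-5 - 9)))*71 = (85/66 - 1/9/(-14))*71 = (85/66 - 1/9*(-1/14))*71 = (85/66 + 1/126)*71 = (898/693)*71 = 63758/693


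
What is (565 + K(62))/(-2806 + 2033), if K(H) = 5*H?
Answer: -875/773 ≈ -1.1320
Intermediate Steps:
(565 + K(62))/(-2806 + 2033) = (565 + 5*62)/(-2806 + 2033) = (565 + 310)/(-773) = 875*(-1/773) = -875/773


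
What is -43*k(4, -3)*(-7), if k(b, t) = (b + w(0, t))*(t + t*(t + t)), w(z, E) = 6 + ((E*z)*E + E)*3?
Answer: 4515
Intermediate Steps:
w(z, E) = 6 + 3*E + 3*z*E**2 (w(z, E) = 6 + (z*E**2 + E)*3 = 6 + (E + z*E**2)*3 = 6 + (3*E + 3*z*E**2) = 6 + 3*E + 3*z*E**2)
k(b, t) = (t + 2*t**2)*(6 + b + 3*t) (k(b, t) = (b + (6 + 3*t + 3*0*t**2))*(t + t*(t + t)) = (b + (6 + 3*t + 0))*(t + t*(2*t)) = (b + (6 + 3*t))*(t + 2*t**2) = (6 + b + 3*t)*(t + 2*t**2) = (t + 2*t**2)*(6 + b + 3*t))
-43*k(4, -3)*(-7) = -(-129)*(6 + 4 + 6*(-3)**2 + 15*(-3) + 2*4*(-3))*(-7) = -(-129)*(6 + 4 + 6*9 - 45 - 24)*(-7) = -(-129)*(6 + 4 + 54 - 45 - 24)*(-7) = -(-129)*(-5)*(-7) = -43*15*(-7) = -645*(-7) = 4515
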